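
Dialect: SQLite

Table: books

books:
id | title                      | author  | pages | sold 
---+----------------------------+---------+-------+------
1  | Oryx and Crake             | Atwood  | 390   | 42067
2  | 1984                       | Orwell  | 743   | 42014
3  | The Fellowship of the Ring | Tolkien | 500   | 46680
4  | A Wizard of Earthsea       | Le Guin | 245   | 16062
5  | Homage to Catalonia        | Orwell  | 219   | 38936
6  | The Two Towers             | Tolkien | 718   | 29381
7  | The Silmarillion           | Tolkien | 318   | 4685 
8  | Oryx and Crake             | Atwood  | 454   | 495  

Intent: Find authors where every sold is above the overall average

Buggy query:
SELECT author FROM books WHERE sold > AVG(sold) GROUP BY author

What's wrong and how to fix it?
Bug: AVG() is an aggregate; it can't sit directly in WHERE

Fix: Compute the overall average in a scalar subquery and compare each group's MIN against it in HAVING

Corrected query:
SELECT author FROM books GROUP BY author HAVING MIN(sold) > (SELECT AVG(sold) FROM books)

Result:
author
------
Orwell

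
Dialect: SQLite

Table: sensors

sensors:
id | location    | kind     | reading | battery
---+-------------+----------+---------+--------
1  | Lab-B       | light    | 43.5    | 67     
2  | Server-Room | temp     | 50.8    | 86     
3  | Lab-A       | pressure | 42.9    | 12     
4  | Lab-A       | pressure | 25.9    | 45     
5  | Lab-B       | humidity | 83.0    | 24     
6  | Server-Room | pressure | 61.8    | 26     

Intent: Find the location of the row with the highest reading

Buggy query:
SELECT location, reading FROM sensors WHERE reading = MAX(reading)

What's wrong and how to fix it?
Bug: WHERE is evaluated per row; an aggregate over the whole table isn't defined there

Fix: Wrap MAX in a scalar subquery so WHERE compares against a single value

Corrected query:
SELECT location, reading FROM sensors WHERE reading = (SELECT MAX(reading) FROM sensors)

Result:
location | reading
---------+--------
Lab-B    | 83     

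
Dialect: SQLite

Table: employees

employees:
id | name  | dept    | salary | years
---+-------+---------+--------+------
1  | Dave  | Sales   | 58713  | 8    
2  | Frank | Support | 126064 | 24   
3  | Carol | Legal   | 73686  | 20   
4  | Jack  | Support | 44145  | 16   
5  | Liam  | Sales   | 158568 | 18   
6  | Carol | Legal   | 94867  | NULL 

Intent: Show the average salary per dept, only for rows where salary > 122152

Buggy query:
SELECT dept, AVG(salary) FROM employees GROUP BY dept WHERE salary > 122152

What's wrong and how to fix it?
Bug: Row-level WHERE must come before GROUP BY in the clause order

Fix: Move the WHERE clause before GROUP BY

Corrected query:
SELECT dept, AVG(salary) FROM employees WHERE salary > 122152 GROUP BY dept

Result:
dept    | AVG(salary)
--------+------------
Sales   | 158568     
Support | 126064     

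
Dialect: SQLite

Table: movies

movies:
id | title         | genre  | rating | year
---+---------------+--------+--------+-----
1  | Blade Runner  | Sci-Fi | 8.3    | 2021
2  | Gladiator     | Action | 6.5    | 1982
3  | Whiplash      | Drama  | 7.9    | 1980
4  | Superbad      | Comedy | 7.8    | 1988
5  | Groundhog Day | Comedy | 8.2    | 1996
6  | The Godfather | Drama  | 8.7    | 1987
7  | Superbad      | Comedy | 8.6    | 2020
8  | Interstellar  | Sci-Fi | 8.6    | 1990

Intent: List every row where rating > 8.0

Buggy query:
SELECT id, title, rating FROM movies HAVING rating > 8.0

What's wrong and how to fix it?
Bug: This is a non-aggregate query (no GROUP BY, no aggregates), so in SQLite the HAVING clause is invalid here; a row-level condition belongs in WHERE

Fix: Replace HAVING with WHERE since the condition applies to individual rows

Corrected query:
SELECT id, title, rating FROM movies WHERE rating > 8.0

Result:
id | title         | rating
---+---------------+-------
1  | Blade Runner  | 8.3   
5  | Groundhog Day | 8.2   
6  | The Godfather | 8.7   
7  | Superbad      | 8.6   
8  | Interstellar  | 8.6   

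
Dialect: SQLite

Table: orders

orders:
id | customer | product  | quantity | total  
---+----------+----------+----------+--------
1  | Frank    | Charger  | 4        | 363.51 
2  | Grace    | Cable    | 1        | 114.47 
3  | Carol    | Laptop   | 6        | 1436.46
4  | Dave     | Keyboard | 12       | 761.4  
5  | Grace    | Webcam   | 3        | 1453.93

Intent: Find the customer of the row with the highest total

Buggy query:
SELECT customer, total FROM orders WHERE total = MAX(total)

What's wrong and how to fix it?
Bug: WHERE is evaluated per row; an aggregate over the whole table isn't defined there

Fix: Wrap MAX in a scalar subquery so WHERE compares against a single value

Corrected query:
SELECT customer, total FROM orders WHERE total = (SELECT MAX(total) FROM orders)

Result:
customer | total  
---------+--------
Grace    | 1453.93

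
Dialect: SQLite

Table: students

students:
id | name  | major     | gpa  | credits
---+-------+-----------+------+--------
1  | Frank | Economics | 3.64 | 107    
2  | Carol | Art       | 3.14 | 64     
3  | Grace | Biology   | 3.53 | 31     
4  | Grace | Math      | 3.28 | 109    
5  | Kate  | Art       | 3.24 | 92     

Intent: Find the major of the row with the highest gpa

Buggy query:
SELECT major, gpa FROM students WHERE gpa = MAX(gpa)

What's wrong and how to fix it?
Bug: MAX(gpa) is an aggregate and cannot be used directly in WHERE

Fix: Use a subquery: WHERE gpa = (SELECT MAX(gpa) FROM students)

Corrected query:
SELECT major, gpa FROM students WHERE gpa = (SELECT MAX(gpa) FROM students)

Result:
major     | gpa 
----------+-----
Economics | 3.64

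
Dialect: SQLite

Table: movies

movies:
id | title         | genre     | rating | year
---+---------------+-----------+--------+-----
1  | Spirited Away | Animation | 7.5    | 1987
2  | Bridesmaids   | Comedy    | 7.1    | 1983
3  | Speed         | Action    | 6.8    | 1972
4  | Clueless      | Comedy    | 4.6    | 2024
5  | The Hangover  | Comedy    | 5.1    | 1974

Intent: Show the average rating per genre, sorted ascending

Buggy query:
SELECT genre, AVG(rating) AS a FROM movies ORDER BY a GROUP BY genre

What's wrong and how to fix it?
Bug: GROUP BY must precede ORDER BY

Fix: Move ORDER BY to the end, after GROUP BY

Corrected query:
SELECT genre, AVG(rating) AS a FROM movies GROUP BY genre ORDER BY a

Result:
genre     | a  
----------+----
Comedy    | 5.6
Action    | 6.8
Animation | 7.5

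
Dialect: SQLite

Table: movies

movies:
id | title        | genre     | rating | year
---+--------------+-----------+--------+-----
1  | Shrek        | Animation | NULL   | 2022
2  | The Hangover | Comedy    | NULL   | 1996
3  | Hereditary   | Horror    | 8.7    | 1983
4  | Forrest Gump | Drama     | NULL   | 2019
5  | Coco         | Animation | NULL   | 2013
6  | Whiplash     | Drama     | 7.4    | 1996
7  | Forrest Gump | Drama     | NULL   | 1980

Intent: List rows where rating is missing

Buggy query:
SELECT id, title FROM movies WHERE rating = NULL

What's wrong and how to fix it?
Bug: '= NULL' is always unknown in SQL three-valued logic, so no rows match

Fix: Use IS NULL to test for NULL

Corrected query:
SELECT id, title FROM movies WHERE rating IS NULL

Result:
id | title       
---+-------------
1  | Shrek       
2  | The Hangover
4  | Forrest Gump
5  | Coco        
7  | Forrest Gump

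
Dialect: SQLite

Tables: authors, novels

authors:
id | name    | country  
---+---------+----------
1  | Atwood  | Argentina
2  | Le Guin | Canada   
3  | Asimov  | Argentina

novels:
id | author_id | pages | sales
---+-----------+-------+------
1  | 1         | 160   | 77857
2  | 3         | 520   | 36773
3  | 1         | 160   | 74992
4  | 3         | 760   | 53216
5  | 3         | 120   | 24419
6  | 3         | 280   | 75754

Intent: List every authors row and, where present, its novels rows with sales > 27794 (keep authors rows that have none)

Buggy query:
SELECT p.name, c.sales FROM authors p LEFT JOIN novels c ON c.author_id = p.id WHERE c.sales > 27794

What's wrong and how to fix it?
Bug: A WHERE condition on the right-hand table after LEFT JOIN drops unmatched parents

Fix: Move the right-table condition into the ON clause so unmatched parents are kept

Corrected query:
SELECT p.name, c.sales FROM authors p LEFT JOIN novels c ON c.author_id = p.id AND c.sales > 27794

Result:
name    | sales
--------+------
Atwood  | 74992
Atwood  | 77857
Le Guin | NULL 
Asimov  | 36773
Asimov  | 53216
Asimov  | 75754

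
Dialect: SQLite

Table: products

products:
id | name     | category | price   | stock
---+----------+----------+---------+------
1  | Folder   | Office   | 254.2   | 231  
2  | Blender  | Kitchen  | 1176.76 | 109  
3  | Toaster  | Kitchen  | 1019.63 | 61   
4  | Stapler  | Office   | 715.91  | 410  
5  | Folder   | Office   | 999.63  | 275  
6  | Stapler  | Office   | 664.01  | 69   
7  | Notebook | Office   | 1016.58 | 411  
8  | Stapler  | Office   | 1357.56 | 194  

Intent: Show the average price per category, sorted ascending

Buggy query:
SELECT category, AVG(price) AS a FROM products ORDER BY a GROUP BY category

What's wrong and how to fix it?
Bug: ORDER BY appears before GROUP BY; SQL clause order requires GROUP BY first

Fix: Move ORDER BY to the end, after GROUP BY

Corrected query:
SELECT category, AVG(price) AS a FROM products GROUP BY category ORDER BY a

Result:
category | a         
---------+-----------
Office   | 834.648333
Kitchen  | 1098.195  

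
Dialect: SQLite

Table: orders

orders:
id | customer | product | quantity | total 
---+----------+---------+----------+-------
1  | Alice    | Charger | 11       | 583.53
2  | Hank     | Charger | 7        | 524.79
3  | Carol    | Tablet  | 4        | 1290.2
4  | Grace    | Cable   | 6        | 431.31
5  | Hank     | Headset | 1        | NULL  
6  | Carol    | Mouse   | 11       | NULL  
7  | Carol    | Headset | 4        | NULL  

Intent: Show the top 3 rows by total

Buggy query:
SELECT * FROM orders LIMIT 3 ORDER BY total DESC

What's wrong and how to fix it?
Bug: ORDER BY cannot follow LIMIT; LIMIT is the final clause

Fix: Sort with ORDER BY, then apply LIMIT

Corrected query:
SELECT * FROM orders ORDER BY total DESC LIMIT 3

Result:
id | customer | product | quantity | total 
---+----------+---------+----------+-------
3  | Carol    | Tablet  | 4        | 1290.2
1  | Alice    | Charger | 11       | 583.53
2  | Hank     | Charger | 7        | 524.79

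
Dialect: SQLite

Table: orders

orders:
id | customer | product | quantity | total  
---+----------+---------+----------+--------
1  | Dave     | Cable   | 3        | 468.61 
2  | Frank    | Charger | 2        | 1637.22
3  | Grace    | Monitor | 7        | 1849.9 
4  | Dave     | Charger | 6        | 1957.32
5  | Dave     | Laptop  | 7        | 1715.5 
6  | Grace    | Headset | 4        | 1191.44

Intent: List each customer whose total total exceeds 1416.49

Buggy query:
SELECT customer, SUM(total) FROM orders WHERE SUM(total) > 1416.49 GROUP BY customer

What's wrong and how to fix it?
Bug: Aggregate functions cannot appear in a WHERE clause

Fix: Use HAVING (which filters groups after aggregation) instead of WHERE

Corrected query:
SELECT customer, SUM(total) FROM orders GROUP BY customer HAVING SUM(total) > 1416.49

Result:
customer | SUM(total)
---------+-----------
Dave     | 4141.43   
Frank    | 1637.22   
Grace    | 3041.34   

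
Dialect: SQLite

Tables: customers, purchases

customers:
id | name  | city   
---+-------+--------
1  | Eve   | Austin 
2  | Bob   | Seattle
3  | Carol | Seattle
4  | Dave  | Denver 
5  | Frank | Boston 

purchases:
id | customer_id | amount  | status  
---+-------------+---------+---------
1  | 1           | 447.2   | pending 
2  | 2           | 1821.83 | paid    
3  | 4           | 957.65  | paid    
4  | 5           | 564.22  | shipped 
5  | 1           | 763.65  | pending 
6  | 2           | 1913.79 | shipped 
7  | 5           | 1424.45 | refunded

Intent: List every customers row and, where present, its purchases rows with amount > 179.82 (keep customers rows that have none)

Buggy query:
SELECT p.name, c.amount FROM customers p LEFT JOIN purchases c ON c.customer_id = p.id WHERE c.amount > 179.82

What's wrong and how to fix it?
Bug: A WHERE condition on the right-hand table after LEFT JOIN drops unmatched parents

Fix: Put 'c.amount > 179.82' in the JOIN's ON clause instead of WHERE

Corrected query:
SELECT p.name, c.amount FROM customers p LEFT JOIN purchases c ON c.customer_id = p.id AND c.amount > 179.82

Result:
name  | amount 
------+--------
Eve   | 447.2  
Eve   | 763.65 
Bob   | 1821.83
Bob   | 1913.79
Carol | NULL   
Dave  | 957.65 
Frank | 564.22 
Frank | 1424.45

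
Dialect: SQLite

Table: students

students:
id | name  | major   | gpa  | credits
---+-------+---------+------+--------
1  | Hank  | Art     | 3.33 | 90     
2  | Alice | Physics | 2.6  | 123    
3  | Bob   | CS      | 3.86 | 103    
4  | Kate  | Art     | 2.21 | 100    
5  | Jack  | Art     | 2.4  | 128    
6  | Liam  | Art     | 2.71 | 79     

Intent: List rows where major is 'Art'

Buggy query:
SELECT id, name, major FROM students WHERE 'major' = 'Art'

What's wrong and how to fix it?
Bug: 'major' in single quotes is a string literal, not the column; the comparison is literal-vs-literal and never true

Fix: Remove the quotes around the column name (or use double quotes for an identifier)

Corrected query:
SELECT id, name, major FROM students WHERE major = 'Art'

Result:
id | name | major
---+------+------
1  | Hank | Art  
4  | Kate | Art  
5  | Jack | Art  
6  | Liam | Art  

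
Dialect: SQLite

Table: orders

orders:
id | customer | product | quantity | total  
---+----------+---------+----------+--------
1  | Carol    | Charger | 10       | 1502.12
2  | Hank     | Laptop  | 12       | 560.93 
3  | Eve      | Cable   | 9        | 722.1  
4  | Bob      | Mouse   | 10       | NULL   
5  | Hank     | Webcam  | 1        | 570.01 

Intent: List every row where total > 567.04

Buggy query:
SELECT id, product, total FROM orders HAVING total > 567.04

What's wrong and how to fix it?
Bug: HAVING filters the output of aggregation, but this query has no GROUP BY and no aggregate functions, so SQLite rejects it (HAVING clause on a non-aggregate query); the condition here is per row

Fix: Use WHERE for row-level filtering

Corrected query:
SELECT id, product, total FROM orders WHERE total > 567.04

Result:
id | product | total  
---+---------+--------
1  | Charger | 1502.12
3  | Cable   | 722.1  
5  | Webcam  | 570.01 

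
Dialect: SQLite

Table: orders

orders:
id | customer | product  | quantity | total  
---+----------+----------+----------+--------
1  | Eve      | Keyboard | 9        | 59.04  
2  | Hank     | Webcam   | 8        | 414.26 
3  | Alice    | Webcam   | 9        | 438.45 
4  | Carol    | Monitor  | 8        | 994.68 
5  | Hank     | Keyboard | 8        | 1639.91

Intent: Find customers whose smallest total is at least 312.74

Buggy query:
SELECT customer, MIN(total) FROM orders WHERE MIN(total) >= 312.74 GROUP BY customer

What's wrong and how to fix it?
Bug: MIN() in WHERE is a misuse of aggregate

Fix: Use HAVING for the per-group MIN condition

Corrected query:
SELECT customer, MIN(total) FROM orders GROUP BY customer HAVING MIN(total) >= 312.74

Result:
customer | MIN(total)
---------+-----------
Alice    | 438.45    
Carol    | 994.68    
Hank     | 414.26    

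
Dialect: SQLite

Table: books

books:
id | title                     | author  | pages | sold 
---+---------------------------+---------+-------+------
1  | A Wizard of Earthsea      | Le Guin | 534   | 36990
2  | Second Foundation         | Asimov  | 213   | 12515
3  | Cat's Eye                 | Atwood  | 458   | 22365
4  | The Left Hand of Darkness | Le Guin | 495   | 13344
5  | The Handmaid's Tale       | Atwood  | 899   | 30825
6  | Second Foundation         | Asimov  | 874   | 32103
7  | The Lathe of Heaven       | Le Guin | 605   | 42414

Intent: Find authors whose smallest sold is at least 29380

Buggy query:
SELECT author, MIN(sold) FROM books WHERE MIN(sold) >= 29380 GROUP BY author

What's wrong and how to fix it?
Bug: MIN() in WHERE is a misuse of aggregate

Fix: Replace WHERE with HAVING after the GROUP BY

Corrected query:
SELECT author, MIN(sold) FROM books GROUP BY author HAVING MIN(sold) >= 29380

Result:
(no rows)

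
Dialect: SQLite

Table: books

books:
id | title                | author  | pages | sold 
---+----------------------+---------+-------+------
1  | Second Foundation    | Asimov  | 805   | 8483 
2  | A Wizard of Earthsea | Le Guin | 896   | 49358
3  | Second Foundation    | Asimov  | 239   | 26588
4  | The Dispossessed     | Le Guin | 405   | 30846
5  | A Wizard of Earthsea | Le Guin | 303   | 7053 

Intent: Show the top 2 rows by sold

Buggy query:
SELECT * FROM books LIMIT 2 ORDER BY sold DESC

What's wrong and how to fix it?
Bug: LIMIT must come after ORDER BY

Fix: Swap the clauses: ORDER BY first, then LIMIT

Corrected query:
SELECT * FROM books ORDER BY sold DESC LIMIT 2

Result:
id | title                | author  | pages | sold 
---+----------------------+---------+-------+------
2  | A Wizard of Earthsea | Le Guin | 896   | 49358
4  | The Dispossessed     | Le Guin | 405   | 30846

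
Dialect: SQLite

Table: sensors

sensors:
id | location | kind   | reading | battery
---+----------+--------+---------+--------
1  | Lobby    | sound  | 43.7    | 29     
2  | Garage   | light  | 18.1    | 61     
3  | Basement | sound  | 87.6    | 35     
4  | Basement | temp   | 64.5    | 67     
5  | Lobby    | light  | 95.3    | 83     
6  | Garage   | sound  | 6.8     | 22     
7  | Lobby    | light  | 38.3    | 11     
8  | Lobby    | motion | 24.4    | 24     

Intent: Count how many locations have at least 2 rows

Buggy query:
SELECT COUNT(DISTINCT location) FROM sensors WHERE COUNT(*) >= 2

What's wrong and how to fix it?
Bug: WHERE filters individual rows, not groups, so a group-level COUNT is invalid there

Fix: Group first with HAVING COUNT(*) >= 2, then COUNT the resulting groups

Corrected query:
SELECT COUNT(*) FROM (SELECT location FROM sensors GROUP BY location HAVING COUNT(*) >= 2)

Result:
COUNT(*)
--------
3       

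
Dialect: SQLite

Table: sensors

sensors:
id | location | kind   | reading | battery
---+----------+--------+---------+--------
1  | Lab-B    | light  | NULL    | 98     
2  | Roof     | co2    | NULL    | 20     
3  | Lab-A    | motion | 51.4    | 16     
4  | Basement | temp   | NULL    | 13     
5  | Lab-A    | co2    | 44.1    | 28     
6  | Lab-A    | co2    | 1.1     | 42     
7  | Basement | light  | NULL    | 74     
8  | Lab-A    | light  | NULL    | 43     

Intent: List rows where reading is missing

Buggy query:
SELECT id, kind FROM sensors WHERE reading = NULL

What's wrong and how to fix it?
Bug: '= NULL' is always unknown in SQL three-valued logic, so no rows match

Fix: Replace '= NULL' with 'IS NULL'

Corrected query:
SELECT id, kind FROM sensors WHERE reading IS NULL

Result:
id | kind 
---+------
1  | light
2  | co2  
4  | temp 
7  | light
8  | light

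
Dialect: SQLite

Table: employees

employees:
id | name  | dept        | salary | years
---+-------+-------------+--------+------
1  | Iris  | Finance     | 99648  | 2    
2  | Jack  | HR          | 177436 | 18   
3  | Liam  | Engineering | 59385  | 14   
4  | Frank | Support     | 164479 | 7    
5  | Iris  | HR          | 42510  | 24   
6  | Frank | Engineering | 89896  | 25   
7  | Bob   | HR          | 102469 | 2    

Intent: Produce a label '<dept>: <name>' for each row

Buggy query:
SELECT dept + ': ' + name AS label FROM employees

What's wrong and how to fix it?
Bug: SQLite uses || for string concatenation; + coerces text to numbers (yielding 0)

Fix: Use the || operator for string concatenation

Corrected query:
SELECT dept || ': ' || name AS label FROM employees

Result:
label             
------------------
Finance: Iris     
HR: Jack          
Engineering: Liam 
Support: Frank    
HR: Iris          
Engineering: Frank
HR: Bob           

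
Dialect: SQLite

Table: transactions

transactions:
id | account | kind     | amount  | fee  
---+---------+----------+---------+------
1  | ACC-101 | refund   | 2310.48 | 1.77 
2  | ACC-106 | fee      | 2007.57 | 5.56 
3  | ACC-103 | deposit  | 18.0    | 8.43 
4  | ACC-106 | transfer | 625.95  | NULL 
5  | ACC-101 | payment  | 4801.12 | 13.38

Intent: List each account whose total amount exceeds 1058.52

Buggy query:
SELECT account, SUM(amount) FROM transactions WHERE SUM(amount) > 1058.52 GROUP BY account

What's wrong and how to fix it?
Bug: SUM(amount) is an aggregate, but WHERE filters rows before aggregation

Fix: Move the aggregate condition to a HAVING clause

Corrected query:
SELECT account, SUM(amount) FROM transactions GROUP BY account HAVING SUM(amount) > 1058.52

Result:
account | SUM(amount)
--------+------------
ACC-101 | 7111.6     
ACC-106 | 2633.52    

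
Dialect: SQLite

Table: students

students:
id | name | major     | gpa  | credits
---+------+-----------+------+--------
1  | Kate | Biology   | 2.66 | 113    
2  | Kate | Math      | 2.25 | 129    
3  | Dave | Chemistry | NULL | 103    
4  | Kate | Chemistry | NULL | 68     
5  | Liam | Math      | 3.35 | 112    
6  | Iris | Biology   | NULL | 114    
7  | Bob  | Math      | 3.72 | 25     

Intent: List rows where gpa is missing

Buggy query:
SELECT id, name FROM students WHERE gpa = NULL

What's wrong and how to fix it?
Bug: '= NULL' is always unknown in SQL three-valued logic, so no rows match

Fix: Use IS NULL to test for NULL

Corrected query:
SELECT id, name FROM students WHERE gpa IS NULL

Result:
id | name
---+-----
3  | Dave
4  | Kate
6  | Iris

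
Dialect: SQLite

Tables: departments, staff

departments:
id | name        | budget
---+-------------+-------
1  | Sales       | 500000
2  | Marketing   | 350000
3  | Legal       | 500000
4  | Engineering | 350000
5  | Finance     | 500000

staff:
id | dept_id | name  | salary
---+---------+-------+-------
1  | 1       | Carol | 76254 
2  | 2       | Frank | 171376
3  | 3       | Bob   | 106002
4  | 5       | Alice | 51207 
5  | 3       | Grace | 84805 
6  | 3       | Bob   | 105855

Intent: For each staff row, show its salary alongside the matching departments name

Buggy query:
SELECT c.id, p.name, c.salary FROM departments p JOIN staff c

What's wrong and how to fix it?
Bug: JOIN with no ON clause produces a cartesian product; every staff row pairs with every departments row

Fix: Specify the join condition linking the foreign key to the parent id

Corrected query:
SELECT c.id, p.name, c.salary FROM departments p JOIN staff c ON c.dept_id = p.id

Result:
id | name      | salary
---+-----------+-------
1  | Sales     | 76254 
2  | Marketing | 171376
3  | Legal     | 106002
4  | Finance   | 51207 
5  | Legal     | 84805 
6  | Legal     | 105855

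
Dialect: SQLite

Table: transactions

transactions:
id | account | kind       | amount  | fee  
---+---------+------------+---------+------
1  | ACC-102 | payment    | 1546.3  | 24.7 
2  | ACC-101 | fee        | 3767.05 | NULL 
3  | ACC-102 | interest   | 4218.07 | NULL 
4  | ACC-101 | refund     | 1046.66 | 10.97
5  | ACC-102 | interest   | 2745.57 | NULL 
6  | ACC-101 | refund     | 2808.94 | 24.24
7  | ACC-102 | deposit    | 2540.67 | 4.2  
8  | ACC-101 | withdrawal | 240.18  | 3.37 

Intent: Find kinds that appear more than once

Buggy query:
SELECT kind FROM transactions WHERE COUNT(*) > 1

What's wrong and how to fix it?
Bug: COUNT(*) is an aggregate and cannot be used in WHERE

Fix: Group first, then use HAVING for the count condition

Corrected query:
SELECT kind FROM transactions GROUP BY kind HAVING COUNT(*) > 1

Result:
kind    
--------
interest
refund  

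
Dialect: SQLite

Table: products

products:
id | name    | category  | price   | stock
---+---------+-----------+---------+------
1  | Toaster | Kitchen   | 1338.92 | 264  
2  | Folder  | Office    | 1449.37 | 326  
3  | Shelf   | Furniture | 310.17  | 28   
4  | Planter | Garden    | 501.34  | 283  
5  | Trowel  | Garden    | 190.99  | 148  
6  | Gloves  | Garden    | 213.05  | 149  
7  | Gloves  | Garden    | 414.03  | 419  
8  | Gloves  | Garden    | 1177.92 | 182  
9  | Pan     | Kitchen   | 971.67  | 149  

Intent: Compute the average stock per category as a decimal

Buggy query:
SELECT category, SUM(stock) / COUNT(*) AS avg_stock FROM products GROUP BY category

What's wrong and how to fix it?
Bug: SUM(stock) and COUNT(*) are both integers; the division truncates the fractional part

Fix: Multiply by 1.0 (or CAST to REAL) to force floating-point division

Corrected query:
SELECT category, SUM(stock) * 1.0 / COUNT(*) AS avg_stock FROM products GROUP BY category

Result:
category  | avg_stock
----------+----------
Furniture | 28       
Garden    | 236.2    
Kitchen   | 206.5    
Office    | 326      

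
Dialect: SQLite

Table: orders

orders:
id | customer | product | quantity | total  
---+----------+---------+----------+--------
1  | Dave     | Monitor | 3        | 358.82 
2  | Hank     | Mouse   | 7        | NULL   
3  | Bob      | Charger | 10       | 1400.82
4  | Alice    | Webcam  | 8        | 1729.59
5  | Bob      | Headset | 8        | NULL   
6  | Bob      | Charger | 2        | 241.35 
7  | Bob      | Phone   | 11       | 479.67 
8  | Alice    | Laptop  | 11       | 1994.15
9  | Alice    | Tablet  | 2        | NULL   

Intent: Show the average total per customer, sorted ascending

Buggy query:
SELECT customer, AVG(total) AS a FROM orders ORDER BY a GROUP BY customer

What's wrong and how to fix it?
Bug: GROUP BY must precede ORDER BY

Fix: Move ORDER BY to the end, after GROUP BY

Corrected query:
SELECT customer, AVG(total) AS a FROM orders GROUP BY customer ORDER BY a

Result:
customer | a      
---------+--------
Hank     | NULL   
Dave     | 358.82 
Bob      | 707.28 
Alice    | 1861.87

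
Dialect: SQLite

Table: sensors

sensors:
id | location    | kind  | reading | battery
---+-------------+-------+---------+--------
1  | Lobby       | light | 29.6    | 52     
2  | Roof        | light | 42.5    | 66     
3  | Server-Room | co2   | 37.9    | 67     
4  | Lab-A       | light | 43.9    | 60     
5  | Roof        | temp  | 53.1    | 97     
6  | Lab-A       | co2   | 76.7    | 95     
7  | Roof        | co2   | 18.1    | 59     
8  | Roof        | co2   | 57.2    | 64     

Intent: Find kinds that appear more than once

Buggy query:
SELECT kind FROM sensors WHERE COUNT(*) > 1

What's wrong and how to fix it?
Bug: COUNT(*) is an aggregate and cannot be used in WHERE

Fix: Group first, then use HAVING for the count condition

Corrected query:
SELECT kind FROM sensors GROUP BY kind HAVING COUNT(*) > 1

Result:
kind 
-----
co2  
light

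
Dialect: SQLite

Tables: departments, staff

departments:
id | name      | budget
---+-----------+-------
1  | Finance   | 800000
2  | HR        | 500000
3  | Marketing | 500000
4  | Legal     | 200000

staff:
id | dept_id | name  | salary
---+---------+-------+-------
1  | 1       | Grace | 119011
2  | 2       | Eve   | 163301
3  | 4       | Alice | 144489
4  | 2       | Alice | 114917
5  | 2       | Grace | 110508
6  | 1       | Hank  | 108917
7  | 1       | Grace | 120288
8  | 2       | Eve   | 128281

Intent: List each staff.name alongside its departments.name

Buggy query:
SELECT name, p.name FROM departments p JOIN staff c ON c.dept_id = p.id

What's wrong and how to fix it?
Bug: 'name' exists in both joined tables, so the database can't tell which one is meant

Fix: Prefix ambiguous columns with the table alias

Corrected query:
SELECT c.name, p.name FROM departments p JOIN staff c ON c.dept_id = p.id

Result:
name  | name   
------+--------
Grace | Finance
Eve   | HR     
Alice | Legal  
Alice | HR     
Grace | HR     
Hank  | Finance
Grace | Finance
Eve   | HR     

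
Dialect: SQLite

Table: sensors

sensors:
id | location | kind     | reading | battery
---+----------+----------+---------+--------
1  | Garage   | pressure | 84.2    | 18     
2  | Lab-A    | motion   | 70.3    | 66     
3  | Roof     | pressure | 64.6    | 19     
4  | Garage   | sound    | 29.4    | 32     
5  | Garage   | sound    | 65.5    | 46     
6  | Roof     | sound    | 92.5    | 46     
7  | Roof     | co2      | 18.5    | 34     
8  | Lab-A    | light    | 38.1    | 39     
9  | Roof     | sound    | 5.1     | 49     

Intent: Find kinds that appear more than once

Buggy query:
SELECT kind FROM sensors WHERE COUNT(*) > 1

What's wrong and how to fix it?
Bug: WHERE can't reference COUNT(*); aggregates are computed after WHERE

Fix: Group first, then use HAVING for the count condition

Corrected query:
SELECT kind FROM sensors GROUP BY kind HAVING COUNT(*) > 1

Result:
kind    
--------
pressure
sound   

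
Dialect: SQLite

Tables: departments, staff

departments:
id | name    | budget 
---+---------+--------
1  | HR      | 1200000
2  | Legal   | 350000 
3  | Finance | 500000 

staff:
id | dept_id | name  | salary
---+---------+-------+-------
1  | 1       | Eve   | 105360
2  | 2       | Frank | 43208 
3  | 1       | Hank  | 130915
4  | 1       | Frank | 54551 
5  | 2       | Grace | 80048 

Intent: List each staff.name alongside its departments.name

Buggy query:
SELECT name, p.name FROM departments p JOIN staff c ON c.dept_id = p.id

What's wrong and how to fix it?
Bug: 'name' exists in both joined tables, so the database can't tell which one is meant

Fix: Prefix ambiguous columns with the table alias

Corrected query:
SELECT c.name, p.name FROM departments p JOIN staff c ON c.dept_id = p.id

Result:
name  | name 
------+------
Eve   | HR   
Frank | Legal
Hank  | HR   
Frank | HR   
Grace | Legal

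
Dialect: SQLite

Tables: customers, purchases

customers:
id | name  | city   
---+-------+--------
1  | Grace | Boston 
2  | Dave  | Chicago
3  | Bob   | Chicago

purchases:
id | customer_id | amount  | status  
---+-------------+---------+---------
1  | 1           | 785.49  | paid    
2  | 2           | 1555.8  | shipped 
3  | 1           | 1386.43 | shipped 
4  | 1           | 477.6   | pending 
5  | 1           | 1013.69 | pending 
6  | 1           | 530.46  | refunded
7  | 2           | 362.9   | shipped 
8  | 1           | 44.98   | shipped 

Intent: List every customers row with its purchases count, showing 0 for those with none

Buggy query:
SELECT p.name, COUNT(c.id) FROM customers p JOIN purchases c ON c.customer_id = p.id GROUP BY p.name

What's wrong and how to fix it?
Bug: INNER JOIN drops customers rows that have no matching purchases rows

Fix: Switch to LEFT JOIN to retain unmatched parent rows

Corrected query:
SELECT p.name, COUNT(c.id) FROM customers p LEFT JOIN purchases c ON c.customer_id = p.id GROUP BY p.name

Result:
name  | COUNT(c.id)
------+------------
Bob   | 0          
Dave  | 2          
Grace | 6          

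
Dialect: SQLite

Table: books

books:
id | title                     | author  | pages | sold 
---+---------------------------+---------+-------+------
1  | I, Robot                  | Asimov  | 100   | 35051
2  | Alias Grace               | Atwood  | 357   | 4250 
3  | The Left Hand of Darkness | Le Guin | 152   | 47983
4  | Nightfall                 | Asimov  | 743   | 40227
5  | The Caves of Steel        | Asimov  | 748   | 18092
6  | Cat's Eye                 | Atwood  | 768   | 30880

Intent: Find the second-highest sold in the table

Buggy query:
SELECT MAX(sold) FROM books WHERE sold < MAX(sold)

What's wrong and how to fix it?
Bug: MAX(sold) on the right of the comparison is an aggregate-in-WHERE error

Fix: Compute the overall MAX in a subquery, then take MAX of rows below it

Corrected query:
SELECT MAX(sold) FROM books WHERE sold < (SELECT MAX(sold) FROM books)

Result:
MAX(sold)
---------
40227    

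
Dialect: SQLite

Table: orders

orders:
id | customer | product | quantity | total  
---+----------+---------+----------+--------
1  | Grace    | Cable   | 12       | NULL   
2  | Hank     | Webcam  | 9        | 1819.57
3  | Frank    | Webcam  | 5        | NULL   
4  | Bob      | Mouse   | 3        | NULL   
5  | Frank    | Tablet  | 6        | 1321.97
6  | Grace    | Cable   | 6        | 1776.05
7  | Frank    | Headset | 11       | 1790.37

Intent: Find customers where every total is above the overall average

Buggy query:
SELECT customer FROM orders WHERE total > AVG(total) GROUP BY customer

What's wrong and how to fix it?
Bug: AVG() is an aggregate; it can't sit directly in WHERE

Fix: Compute the overall average in a scalar subquery and compare each group's MIN against it in HAVING

Corrected query:
SELECT customer FROM orders GROUP BY customer HAVING MIN(total) > (SELECT AVG(total) FROM orders)

Result:
customer
--------
Grace   
Hank    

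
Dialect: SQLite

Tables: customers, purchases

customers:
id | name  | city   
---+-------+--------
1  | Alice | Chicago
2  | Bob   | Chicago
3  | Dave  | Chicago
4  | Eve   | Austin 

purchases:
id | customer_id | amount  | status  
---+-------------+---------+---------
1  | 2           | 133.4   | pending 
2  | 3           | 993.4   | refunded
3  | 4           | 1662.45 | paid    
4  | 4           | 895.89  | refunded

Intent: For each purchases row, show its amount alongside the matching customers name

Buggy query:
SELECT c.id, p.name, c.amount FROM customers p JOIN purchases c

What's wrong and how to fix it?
Bug: Missing join condition: each purchases row is matched to all customers rows instead of just its own

Fix: Specify the join condition linking the foreign key to the parent id

Corrected query:
SELECT c.id, p.name, c.amount FROM customers p JOIN purchases c ON c.customer_id = p.id

Result:
id | name | amount 
---+------+--------
1  | Bob  | 133.4  
2  | Dave | 993.4  
3  | Eve  | 1662.45
4  | Eve  | 895.89 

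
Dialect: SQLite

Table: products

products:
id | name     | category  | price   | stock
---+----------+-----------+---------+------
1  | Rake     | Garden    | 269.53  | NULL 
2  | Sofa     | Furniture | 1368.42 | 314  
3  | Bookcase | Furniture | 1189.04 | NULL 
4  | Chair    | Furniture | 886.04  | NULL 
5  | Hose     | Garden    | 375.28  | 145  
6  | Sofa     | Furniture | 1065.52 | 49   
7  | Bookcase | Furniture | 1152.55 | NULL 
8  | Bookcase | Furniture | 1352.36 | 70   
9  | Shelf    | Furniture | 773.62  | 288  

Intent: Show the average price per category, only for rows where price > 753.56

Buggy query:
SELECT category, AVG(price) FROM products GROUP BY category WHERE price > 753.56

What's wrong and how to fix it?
Bug: Row-level WHERE must come before GROUP BY in the clause order

Fix: Move the WHERE clause before GROUP BY

Corrected query:
SELECT category, AVG(price) FROM products WHERE price > 753.56 GROUP BY category

Result:
category  | AVG(price) 
----------+------------
Furniture | 1112.507143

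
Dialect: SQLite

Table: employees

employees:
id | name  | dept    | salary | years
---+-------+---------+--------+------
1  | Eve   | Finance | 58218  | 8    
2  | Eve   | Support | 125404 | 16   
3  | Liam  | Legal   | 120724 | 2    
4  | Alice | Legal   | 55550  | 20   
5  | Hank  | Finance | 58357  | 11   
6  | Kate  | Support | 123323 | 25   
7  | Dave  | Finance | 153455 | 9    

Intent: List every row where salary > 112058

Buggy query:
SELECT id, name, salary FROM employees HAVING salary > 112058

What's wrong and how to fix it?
Bug: This is a non-aggregate query (no GROUP BY, no aggregates), so in SQLite the HAVING clause is invalid here; a row-level condition belongs in WHERE

Fix: Use WHERE for row-level filtering

Corrected query:
SELECT id, name, salary FROM employees WHERE salary > 112058

Result:
id | name | salary
---+------+-------
2  | Eve  | 125404
3  | Liam | 120724
6  | Kate | 123323
7  | Dave | 153455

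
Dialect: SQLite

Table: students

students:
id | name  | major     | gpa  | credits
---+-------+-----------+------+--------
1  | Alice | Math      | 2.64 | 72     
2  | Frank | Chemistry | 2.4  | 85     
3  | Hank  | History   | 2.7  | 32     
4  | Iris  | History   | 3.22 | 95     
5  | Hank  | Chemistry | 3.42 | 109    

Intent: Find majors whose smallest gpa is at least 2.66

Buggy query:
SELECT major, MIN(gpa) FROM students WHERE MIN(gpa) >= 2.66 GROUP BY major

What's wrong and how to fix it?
Bug: MIN() in WHERE is a misuse of aggregate

Fix: Use HAVING for the per-group MIN condition

Corrected query:
SELECT major, MIN(gpa) FROM students GROUP BY major HAVING MIN(gpa) >= 2.66

Result:
major   | MIN(gpa)
--------+---------
History | 2.7     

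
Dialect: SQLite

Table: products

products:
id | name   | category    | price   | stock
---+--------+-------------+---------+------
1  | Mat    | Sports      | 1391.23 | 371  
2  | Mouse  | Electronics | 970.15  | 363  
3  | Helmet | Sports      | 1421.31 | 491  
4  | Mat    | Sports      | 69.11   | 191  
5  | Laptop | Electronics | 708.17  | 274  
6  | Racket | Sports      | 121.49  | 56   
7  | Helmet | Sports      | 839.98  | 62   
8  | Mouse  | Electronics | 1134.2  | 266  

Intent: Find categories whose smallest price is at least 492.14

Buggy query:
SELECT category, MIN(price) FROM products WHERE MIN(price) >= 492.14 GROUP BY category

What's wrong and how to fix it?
Bug: Aggregates like MIN are computed per group after WHERE runs

Fix: Use HAVING for the per-group MIN condition

Corrected query:
SELECT category, MIN(price) FROM products GROUP BY category HAVING MIN(price) >= 492.14

Result:
category    | MIN(price)
------------+-----------
Electronics | 708.17    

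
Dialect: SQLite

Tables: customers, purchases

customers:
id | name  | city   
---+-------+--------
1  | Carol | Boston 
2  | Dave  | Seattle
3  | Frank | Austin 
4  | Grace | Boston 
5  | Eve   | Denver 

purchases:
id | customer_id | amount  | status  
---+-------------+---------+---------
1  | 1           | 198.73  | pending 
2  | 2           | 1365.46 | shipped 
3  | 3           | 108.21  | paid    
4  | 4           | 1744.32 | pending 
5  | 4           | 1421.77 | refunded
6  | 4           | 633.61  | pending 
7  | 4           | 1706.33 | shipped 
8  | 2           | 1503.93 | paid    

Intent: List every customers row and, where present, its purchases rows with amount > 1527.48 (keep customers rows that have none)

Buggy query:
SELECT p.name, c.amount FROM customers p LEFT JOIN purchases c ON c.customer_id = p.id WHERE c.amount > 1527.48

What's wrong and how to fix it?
Bug: A WHERE condition on the right-hand table after LEFT JOIN drops unmatched parents

Fix: Move the right-table condition into the ON clause so unmatched parents are kept

Corrected query:
SELECT p.name, c.amount FROM customers p LEFT JOIN purchases c ON c.customer_id = p.id AND c.amount > 1527.48

Result:
name  | amount 
------+--------
Carol | NULL   
Dave  | NULL   
Frank | NULL   
Grace | 1706.33
Grace | 1744.32
Eve   | NULL   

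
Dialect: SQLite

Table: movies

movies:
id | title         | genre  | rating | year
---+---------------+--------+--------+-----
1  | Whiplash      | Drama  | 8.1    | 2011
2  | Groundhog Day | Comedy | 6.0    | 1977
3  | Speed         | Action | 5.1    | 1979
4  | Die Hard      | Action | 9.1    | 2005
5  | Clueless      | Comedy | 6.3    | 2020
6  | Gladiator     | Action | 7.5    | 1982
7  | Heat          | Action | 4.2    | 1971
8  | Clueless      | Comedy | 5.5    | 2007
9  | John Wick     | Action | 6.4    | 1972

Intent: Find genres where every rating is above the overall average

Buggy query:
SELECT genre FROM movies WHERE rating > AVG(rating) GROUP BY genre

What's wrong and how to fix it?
Bug: AVG() is an aggregate; it can't sit directly in WHERE

Fix: Compute the overall average in a scalar subquery and compare each group's MIN against it in HAVING

Corrected query:
SELECT genre FROM movies GROUP BY genre HAVING MIN(rating) > (SELECT AVG(rating) FROM movies)

Result:
genre
-----
Drama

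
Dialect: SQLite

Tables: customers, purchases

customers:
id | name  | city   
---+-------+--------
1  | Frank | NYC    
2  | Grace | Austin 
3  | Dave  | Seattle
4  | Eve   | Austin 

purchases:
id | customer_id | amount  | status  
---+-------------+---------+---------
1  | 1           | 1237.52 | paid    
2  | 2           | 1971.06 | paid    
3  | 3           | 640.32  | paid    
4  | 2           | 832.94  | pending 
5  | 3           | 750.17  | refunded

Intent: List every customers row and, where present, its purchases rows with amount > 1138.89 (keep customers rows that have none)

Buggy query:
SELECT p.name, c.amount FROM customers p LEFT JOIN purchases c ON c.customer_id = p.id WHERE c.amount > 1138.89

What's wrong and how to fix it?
Bug: Filtering c.amount in WHERE discards the NULL rows produced by LEFT JOIN, turning it into an inner join

Fix: Move the right-table condition into the ON clause so unmatched parents are kept

Corrected query:
SELECT p.name, c.amount FROM customers p LEFT JOIN purchases c ON c.customer_id = p.id AND c.amount > 1138.89

Result:
name  | amount 
------+--------
Frank | 1237.52
Grace | 1971.06
Dave  | NULL   
Eve   | NULL   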